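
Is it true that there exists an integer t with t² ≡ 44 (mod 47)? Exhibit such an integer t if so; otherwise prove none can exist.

Apply Euler's criterion with the prime 47: 44 is a quadratic residue iff 44^23 ≡ 1 (mod 47), and a non-residue iff it is ≡ −1.
Squaring successively (mod 47): 44^2 = 1936 ≡ 9; 44^4 ≡ 9² = 81 ≡ 34; 44^8 ≡ 34² = 1156 ≡ 28; 44^16 ≡ 28² = 784 ≡ 32.
Since 23 = 16 + 4 + 2 + 1, 44^23 ≡ 32 · 34 · 9 · 44; multiplying out mod 47: 32·34 = 1088 ≡ 7, then 7·9 = 63 ≡ 16, then 16·44 = 704 ≡ 46. Thus 44^23 ≡ 46 ≡ −1 (mod 47).
The value −1 means 44 is a non-residue modulo 47, so t² ≡ 44 (mod 47) is impossible.

There is no such integer.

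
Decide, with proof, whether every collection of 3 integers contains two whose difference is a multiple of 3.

No, the set {11, 12, 13} is a counterexample.

Try 3 consecutive integers, 11, 12, 13. Their remainders mod 3 are 2, 0, 1 — pairwise different, as any 3 ≤ 3 consecutive integers have distinct residues.
Any two of them differ by at most 2 < 3 and by at least 1, so no difference is a multiple of 3.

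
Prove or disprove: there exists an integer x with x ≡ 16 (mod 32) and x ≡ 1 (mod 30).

No such integer exists.

Both moduli are multiples of 2 = gcd(32, 30), so any solution would satisfy x ≡ 16 and x ≡ 1 modulo 2 simultaneously.
However 16 ≡ 0 and 1 ≡ 1 (mod 2), and 0 ≠ 1.
Therefore no such x exists.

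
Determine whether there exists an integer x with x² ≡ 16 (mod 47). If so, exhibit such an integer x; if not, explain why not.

x = 4

Take x = 4. Then 4² = 16, and since 0 ≤ 16 < 47 this is already reduced: 4² ≡ 16 (mod 47).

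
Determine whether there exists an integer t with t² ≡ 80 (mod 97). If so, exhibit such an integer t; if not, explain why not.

There is no such integer.

97 is prime, so by Euler's criterion 80 is a square mod 97 iff 80^((97−1)/2) = 80^48 ≡ 1 (mod 97).
Repeated squaring mod 97: 80^2 = 6400 ≡ 95; 80^4 ≡ 95² = 9025 ≡ 4; 80^8 ≡ 4² = 16 ≡ 16; 80^16 ≡ 16² = 256 ≡ 62; 80^32 ≡ 62² = 3844 ≡ 61.
Since 48 = 32 + 16, 80^48 ≡ 61 · 62; multiplying out mod 97: 61·62 = 3782 ≡ 96. Thus 80^48 ≡ 96 ≡ −1 (mod 97).
The value −1 means 80 is a non-residue modulo 97, so t² ≡ 80 (mod 97) is impossible.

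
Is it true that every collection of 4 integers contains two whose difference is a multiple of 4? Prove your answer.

No, the set {6, 7, 8, 9} is a counterexample.

Take the 4 consecutive integers 6, 7, 8, 9: their residues mod 4 are all distinct because 4 ≤ 4.
No two share a residue, so no pair has difference divisible by 4; the claim fails for this set.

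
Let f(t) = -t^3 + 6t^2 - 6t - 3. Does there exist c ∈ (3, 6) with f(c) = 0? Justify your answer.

f(3) = 6 and f(6) = -39, which have opposite signs.
Since f is a polynomial it is continuous on [3, 6].
The Intermediate Value Theorem then guarantees some c ∈ (3, 6) with f(c) = 0.

Such a root exists.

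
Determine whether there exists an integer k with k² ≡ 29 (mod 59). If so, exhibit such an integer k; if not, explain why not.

Take k = 41. Then 41² = 1681 = 28·59 + 29, so 41² ≡ 29 (mod 59).

k = 41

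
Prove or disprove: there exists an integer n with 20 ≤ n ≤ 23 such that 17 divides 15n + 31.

No, no such integer n in that range exists.

For n = 20, 21, 22, 23 the values of 15n + 31 modulo 17 are 8, 6, 4, 2 respectively.
Since 0 is absent from this list, 17 ∤ 15n + 31 for every n with 20 ≤ n ≤ 23.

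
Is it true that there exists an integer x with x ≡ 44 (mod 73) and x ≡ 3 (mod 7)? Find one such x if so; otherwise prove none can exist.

x = 409

gcd(73, 7) = 1, so the Chinese Remainder Theorem guarantees exactly one residue class mod 511 satisfying both.
Write x = 44 + 73t and require 44 + 73t ≡ 3 (mod 7), i.e. 73t ≡ 1 (mod 7).
73 ≡ 3 (mod 7), so this reads 3t ≡ 1 (mod 7). Invert 3 mod 7 by the Euclidean algorithm: 7 = 2·3 + 1, 3 = 3·1 + 0; back-substituting, 1 = 7 − 2·3. Hence 3·(-2) ≡ 1, so 3⁻¹ ≡ -2 ≡ 5 (mod 7).
Therefore t ≡ 5·1 = 5 (mod 7).
Taking t = 5 gives x = 44 + 73·5 = 409.
Indeed 409 ≡ 44 (mod 73) and 409 ≡ 3 (mod 7).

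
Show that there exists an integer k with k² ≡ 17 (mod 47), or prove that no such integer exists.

k = 39 works: 39² = 1521, and 1521 − 17 = 1504 = 32·47.

k = 39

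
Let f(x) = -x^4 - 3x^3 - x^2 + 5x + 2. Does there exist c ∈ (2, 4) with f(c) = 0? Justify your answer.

f(2) = -32 and f(4) = -442, both negative, so a sign-change argument is unavailable; we show f keeps this sign on the whole interval.
Shift to the endpoint 2: with x = 2 + u (0 < u < 2), one computes f(2 + u) = -u^4 - 11u^3 - 43u^2 - 67u - 32.
All 5 nonzero coefficients of this polynomial in u are negative; hence for u > 0 the value is a sum of negative terms (the constant -32 among them).
So f is strictly negative on (2, 4); no root exists in the interval.

No.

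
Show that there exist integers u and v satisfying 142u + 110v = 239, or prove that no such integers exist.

No such integers exist.

Both 142 and 110 are divisible by gcd(142, 110) = 2, hence so is any combination 142u + 110v.
But 239 is not a multiple of 2 (it leaves remainder 1).
Hence no integers u, v satisfy the equation.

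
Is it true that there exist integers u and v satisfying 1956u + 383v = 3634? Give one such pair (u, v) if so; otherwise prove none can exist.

1956 and 383 are coprime, so 1956u + 383v ranges over all of ℤ.
Run the Euclidean algorithm on 1956 and 383: 1956 = 5·383 + 41, 383 = 9·41 + 14, 41 = 2·14 + 13, 14 = 1·13 + 1, 13 = 13·1 + 0.
Working back up the chain: 1 = 14 − 1·13 = 14 − (41 − 2·14) = −41 + 3·14 = −41 + 3·(383 − 9·41) = 3·383 − 28·41 = 3·383 − 28·(1956 − 5·383) = −28·1956 + 143·383. So 1956·(-28) + 383·143 = 1.
Times 3634: 1956·(-101752) + 383·519662 = 3634, so (-101752, 519662) solves it.
The general solution is u = -101752 + 383k, v = 519662 − 1956k; taking k = 266 gives the smaller pair u = 126, v = -634.
Check: 1956·126 + 383·(-634) = 246456 − 242822 = 3634. ✓

u = 126, v = -634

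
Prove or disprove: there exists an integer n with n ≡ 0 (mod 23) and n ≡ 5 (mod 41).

n = 46

The moduli 23 and 41 are coprime, so by the Chinese Remainder Theorem a unique solution modulo 943 exists.
Any solution of the first congruence is n = 0 + 23t; substituting into the second, 23t ≡ 5 − 0 ≡ 5 (mod 41).
Note 23·25 = 575 ≡ 1 (mod 41) (as 575 − 1 = 14·41), so 23⁻¹ ≡ 25.
Multiplying by 25: t ≡ 25·5 = 125 ≡ 2 (mod 41).
With t = 2: n = 0 + 23·2 = 46.
Check: 46 mod 23 = 0, 46 mod 41 = 5. ✓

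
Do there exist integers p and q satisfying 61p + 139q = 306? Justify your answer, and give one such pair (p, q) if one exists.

p = 103, q = -43

Since gcd(61, 139) = 1, every integer is an integer combination of 61 and 139.
Run the Euclidean algorithm on 139 and 61: 139 = 2·61 + 17, 61 = 3·17 + 10, 17 = 1·10 + 7, 10 = 1·7 + 3, 7 = 2·3 + 1, 3 = 3·1 + 0.
Back-substituting, 1 = 7 − 2·3 = 7 − 2·(10 − 1·7) = −2·10 + 3·7 = −2·10 + 3·(17 − 1·10) = 3·17 − 5·10 = 3·17 − 5·(61 − 3·17) = −5·61 + 18·17 = −5·61 + 18·(139 − 2·61) = 18·139 − 41·61; that is, 61·(-41) + 139·18 = 1.
Scaling by 306 gives the particular solution (p, q) = (-12546, 5508).
Adding 91·139 to p and subtracting 91·61 from q gives the tidier solution (103, -43).
Indeed 61·103 + 139·(-43) = 6283 − 5977 = 306.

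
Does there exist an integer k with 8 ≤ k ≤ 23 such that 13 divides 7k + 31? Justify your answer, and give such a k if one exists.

k = 16

k = 16 works, since 7·16 + 31 = 143 = 11·13.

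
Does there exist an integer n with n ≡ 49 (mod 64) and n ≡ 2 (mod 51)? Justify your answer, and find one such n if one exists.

gcd(64, 51) = 1, so the Chinese Remainder Theorem guarantees exactly one residue class mod 3264 satisfying both.
Any solution of the first congruence is n = 49 + 64t; substituting into the second, 64t ≡ 2 − 49 ≡ 4 (mod 51).
64 ≡ 13 (mod 51), so this reads 13t ≡ 4 (mod 51). Note 13·4 = 52 ≡ 1 (mod 51) (as 52 − 1 = 1·51), so 13⁻¹ ≡ 4.
Therefore t ≡ 4·4 = 16 (mod 51).
Taking t = 16 gives n = 49 + 64·16 = 1073.
Verify: 1073 = 16·64 + 49 and 1073 = 21·51 + 2. ✓

n = 1073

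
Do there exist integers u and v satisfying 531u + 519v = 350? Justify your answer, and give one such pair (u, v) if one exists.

There are no such integers.

Any value of 531u + 519v is a multiple of gcd(531, 519) = 3.
But 350 = 3·116 + 2, so 3 ∤ 350.
Hence no integers u, v satisfy the equation.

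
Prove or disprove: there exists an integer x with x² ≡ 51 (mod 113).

Take x = 86. Then 86² = 7396 = 65·113 + 51, so 86² ≡ 51 (mod 113).

x = 86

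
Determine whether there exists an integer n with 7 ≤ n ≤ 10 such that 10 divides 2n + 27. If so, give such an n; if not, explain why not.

No such integer n in that range exists.

For n = 7, 8, 9, 10 the values of 2n + 27 modulo 10 are 1, 3, 5, 7 respectively.
Since 0 is absent from this list, 10 ∤ 2n + 27 for every n with 7 ≤ n ≤ 10.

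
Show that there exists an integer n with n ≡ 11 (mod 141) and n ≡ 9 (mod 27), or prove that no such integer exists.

There is no such integer.

Reduce both congruences modulo 3, which divides 141 and 27: they say n ≡ 11 (mod 3) and n ≡ 9 (mod 3).
These are incompatible: 11 − 9 = 2 is not divisible by 3.
Hence the system has no solution.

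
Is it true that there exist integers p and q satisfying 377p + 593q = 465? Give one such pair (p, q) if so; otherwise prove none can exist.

Since gcd(377, 593) = 1, every integer is an integer combination of 377 and 593.
Dividing repeatedly: 593 = 1·377 + 216, 377 = 1·216 + 161, 216 = 1·161 + 55, 161 = 2·55 + 51, 55 = 1·51 + 4, 51 = 12·4 + 3, 4 = 1·3 + 1, 3 = 3·1 + 0.
Working back up the chain: 1 = 4 − 1·3 = 4 − (51 − 12·4) = −51 + 13·4 = −51 + 13·(55 − 1·51) = 13·55 − 14·51 = 13·55 − 14·(161 − 2·55) = −14·161 + 41·55 = −14·161 + 41·(216 − 1·161) = 41·216 − 55·161 = 41·216 − 55·(377 − 1·216) = −55·377 + 96·216 = −55·377 + 96·(593 − 1·377) = 96·593 − 151·377. So 377·(-151) + 593·96 = 1.
Multiplying through by 465: p = (-151)·465 = -70215, q = 96·465 = 44640 is a solution.
Adding 119·593 to p and subtracting 119·377 from q gives the tidier solution (352, -223).
Indeed 377·352 + 593·(-223) = 132704 − 132239 = 465.

p = 352, q = -223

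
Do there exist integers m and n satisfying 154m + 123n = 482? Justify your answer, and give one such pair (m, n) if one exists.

154 and 123 are coprime, so 154m + 123n ranges over all of ℤ.
Run the Euclidean algorithm on 154 and 123: 154 = 1·123 + 31, 123 = 3·31 + 30, 31 = 1·30 + 1, 30 = 30·1 + 0.
Unwinding: 1 = 31 − 1·30 = 31 − (123 − 3·31) = −123 + 4·31 = −123 + 4·(154 − 1·123) = 4·154 − 5·123, i.e. 154·4 + 123·(-5) = 1.
Times 482: 154·1928 + 123·(-2410) = 482, so (1928, -2410) solves it.
The general solution is m = 1928 + 123k, n = -2410 − 154k; taking k = -15 gives the smaller pair m = 83, n = -100.
Indeed 154·83 + 123·(-100) = 12782 − 12300 = 482.

m = 83, n = -100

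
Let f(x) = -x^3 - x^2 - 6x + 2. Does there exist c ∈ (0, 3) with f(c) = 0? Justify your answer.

Such a root exists.

f(0) = 2 and f(3) = -52, which have opposite signs.
f is continuous everywhere (it is a polynomial), in particular on [0, 3].
By the Intermediate Value Theorem, f takes the value 0 somewhere in the open interval.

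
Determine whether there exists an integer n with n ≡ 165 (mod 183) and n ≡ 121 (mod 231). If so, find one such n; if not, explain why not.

No such integer exists.

gcd(183, 231) = 3. If n ≡ 165 (mod 183) and n ≡ 121 (mod 231), then n ≡ 165 (mod 3) and n ≡ 121 (mod 3).
These are incompatible: 165 − 121 = 44 is not divisible by 3.
Hence the system has no solution.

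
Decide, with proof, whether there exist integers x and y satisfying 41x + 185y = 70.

x = 110, y = -24

41 and 185 are coprime, so 41x + 185y ranges over all of ℤ.
Run the Euclidean algorithm on 185 and 41: 185 = 4·41 + 21, 41 = 1·21 + 20, 21 = 1·20 + 1, 20 = 20·1 + 0.
Working back up the chain: 1 = 21 − 1·20 = 21 − (41 − 1·21) = −41 + 2·21 = −41 + 2·(185 − 4·41) = 2·185 − 9·41. So 41·(-9) + 185·2 = 1.
Multiplying through by 70: x = (-9)·70 = -630, y = 2·70 = 140 is a solution.
Shifting by a multiple of (185, −41) keeps it a solution: x = -630 + 4·185 = 110, y = 140 − 4·41 = -24.
Indeed 41·110 + 185·(-24) = 4510 − 4440 = 70.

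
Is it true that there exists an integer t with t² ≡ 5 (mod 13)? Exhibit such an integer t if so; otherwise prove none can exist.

Squares mod 13 repeat after t = 6 (as (−t)² = t²); for t = 0..6 they are 0, 1, 4, 9, 3, 12, 10.
The set of squares mod 13 is therefore {0, 1, 3, 4, 9, 10, 12}, which does not contain 5.
Therefore t² ≡ 5 (mod 13) has no solution.

No such integer exists.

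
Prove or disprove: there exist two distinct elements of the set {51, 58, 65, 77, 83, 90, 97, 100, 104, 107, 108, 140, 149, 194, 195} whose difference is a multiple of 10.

The pair (58, 108) works.

58 mod 10 = 8 and 108 mod 10 = 8, so 108 − 58 = 50 = 5·10.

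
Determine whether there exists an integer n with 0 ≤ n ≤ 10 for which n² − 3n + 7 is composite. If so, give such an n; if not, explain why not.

At n = 10: 10² − 3·10 + 7 = 77 = 7·11, which is composite.

n = 10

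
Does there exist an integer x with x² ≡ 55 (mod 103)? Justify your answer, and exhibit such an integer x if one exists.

x = 63

Take x = 63. Then 63² = 3969 = 38·103 + 55, so 63² ≡ 55 (mod 103).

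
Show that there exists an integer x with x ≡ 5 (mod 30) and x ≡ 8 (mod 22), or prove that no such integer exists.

No, no such integer exists.

gcd(30, 22) = 2. If x ≡ 5 (mod 30) and x ≡ 8 (mod 22), then x ≡ 5 (mod 2) and x ≡ 8 (mod 2).
But 5 mod 2 = 1 while 8 mod 2 = 0, a contradiction.
Therefore no such x exists.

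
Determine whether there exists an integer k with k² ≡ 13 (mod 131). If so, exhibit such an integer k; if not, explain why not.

k = 12

Take k = 12. Then 12² = 144 = 1·131 + 13, so 12² ≡ 13 (mod 131).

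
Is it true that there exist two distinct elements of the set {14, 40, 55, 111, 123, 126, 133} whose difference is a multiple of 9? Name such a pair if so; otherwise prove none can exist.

Residues mod 9: 14↦5, 40↦4, 55↦1, 111↦3, 123↦6, 126↦0, 133↦7.
All 7 residues are distinct, so no two elements differ by a multiple of 9.

There is no such pair.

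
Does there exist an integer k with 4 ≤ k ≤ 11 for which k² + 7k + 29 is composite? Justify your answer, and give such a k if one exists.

No, no such integer k in that range exists.

The values for k = 4, 5, …, 11 are 73, 89, 107, 127, 149, 173, 199, 227, and each of these is prime.
So no value in the range makes the expression composite.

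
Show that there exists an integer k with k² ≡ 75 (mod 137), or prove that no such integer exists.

137 is prime, so by Euler's criterion 75 is a square mod 137 iff 75^((137−1)/2) = 75^68 ≡ 1 (mod 137).
Squaring successively (mod 137): 75^2 = 5625 ≡ 8; 75^4 ≡ 8² = 64 ≡ 64; 75^8 ≡ 64² = 4096 ≡ 123; 75^16 ≡ 123² = 15129 ≡ 59; 75^32 ≡ 59² = 3481 ≡ 56; 75^64 ≡ 56² = 3136 ≡ 122.
Since 68 = 64 + 4, 75^68 ≡ 122 · 64; multiplying out mod 137: 122·64 = 7808 ≡ 136. Thus 75^68 ≡ 136 ≡ −1 (mod 137).
By Euler's criterion 75 is a quadratic non-residue mod 137: no k satisfies k² ≡ 75 (mod 137).

No such integer exists.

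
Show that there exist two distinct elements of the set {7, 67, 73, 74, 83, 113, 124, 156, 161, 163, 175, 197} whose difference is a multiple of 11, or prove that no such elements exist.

The pair (7, 73) works.

Reduce each element mod 11: 7↦7, 67↦1, 73↦7, 74↦8, 83↦6, 113↦3, 124↦3, 156↦2, 161↦7, 163↦9, 175↦10, 197↦10. The residue 7 repeats (at 7 and 73), and 73 − 7 = 66 = 6·11.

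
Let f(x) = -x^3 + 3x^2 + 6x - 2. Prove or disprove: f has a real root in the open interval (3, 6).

f(3) = 16 and f(6) = -74, which have opposite signs.
f is continuous everywhere (it is a polynomial), in particular on [3, 6].
By the Intermediate Value Theorem f must vanish at some point of (3, 6).

Such a root exists.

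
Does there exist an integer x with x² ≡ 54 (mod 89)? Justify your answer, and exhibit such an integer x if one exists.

No, no such integer exists.

89 is prime, so by Euler's criterion 54 is a square mod 89 iff 54^((89−1)/2) = 54^44 ≡ 1 (mod 89).
Repeated squaring mod 89: 54^2 = 2916 ≡ 68; 54^4 ≡ 68² = 4624 ≡ 85; 54^8 ≡ 85² = 7225 ≡ 16; 54^16 ≡ 16² = 256 ≡ 78; 54^32 ≡ 78² = 6084 ≡ 32.
Since 44 = 32 + 8 + 4, 54^44 ≡ 32 · 16 · 85; multiplying out mod 89: 32·16 = 512 ≡ 67, then 67·85 = 5695 ≡ 88. Thus 54^44 ≡ 88 ≡ −1 (mod 89).
By Euler's criterion 54 is a quadratic non-residue mod 89: no x satisfies x² ≡ 54 (mod 89).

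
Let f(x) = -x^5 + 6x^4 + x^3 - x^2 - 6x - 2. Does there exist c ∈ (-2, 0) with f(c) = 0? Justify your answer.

Yes, f has a root in the interval.

f(-2) = 126 and f(0) = -2, which have opposite signs.
Since f is a polynomial it is continuous on [-2, 0].
By the Intermediate Value Theorem, f takes the value 0 somewhere in the open interval.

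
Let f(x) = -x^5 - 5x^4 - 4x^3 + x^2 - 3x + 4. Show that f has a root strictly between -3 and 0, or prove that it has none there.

Such a root exists.

f(-3) = -32 and f(0) = 4, which have opposite signs.
Since f is a polynomial it is continuous on [-3, 0].
By the Intermediate Value Theorem, f takes the value 0 somewhere in the open interval.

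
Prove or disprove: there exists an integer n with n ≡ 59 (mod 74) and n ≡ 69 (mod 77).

n = 3611

Since 74 and 77 share no common factor, CRT says the pair of congruences has a solution (unique mod 5698).
Write n = 59 + 74t and require 59 + 74t ≡ 69 (mod 77), i.e. 74t ≡ 10 (mod 77).
Since 74·51 = 3774 = 49·77 + 1, the inverse of 74 mod 77 is 51.
Multiplying by 51: t ≡ 51·10 = 510 ≡ 48 (mod 77).
Taking t = 48 gives n = 59 + 74·48 = 3611.
Verify: 3611 = 48·74 + 59 and 3611 = 46·77 + 69. ✓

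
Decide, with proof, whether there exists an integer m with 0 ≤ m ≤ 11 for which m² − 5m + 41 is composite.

m = 10

At m = 10: 10² − 5·10 + 41 = 91 = 7·13, which is composite.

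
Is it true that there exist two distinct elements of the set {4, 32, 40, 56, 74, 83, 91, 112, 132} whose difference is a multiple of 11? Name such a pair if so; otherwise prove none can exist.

No such pair exists.

Residues mod 11: 4↦4, 32↦10, 40↦7, 56↦1, 74↦8, 83↦6, 91↦3, 112↦2, 132↦0.
These 9 residues are pairwise different, hence no difference of two elements is divisible by 11.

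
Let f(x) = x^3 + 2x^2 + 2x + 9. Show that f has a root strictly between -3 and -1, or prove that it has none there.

Yes, f has a root in the interval.

f(-3) = -6 and f(-1) = 8, which have opposite signs.
f is continuous everywhere (it is a polynomial), in particular on [-3, -1].
By the Intermediate Value Theorem, f takes the value 0 somewhere in the open interval.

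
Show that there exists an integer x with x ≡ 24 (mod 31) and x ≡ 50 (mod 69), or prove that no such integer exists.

x = 1016

gcd(31, 69) = 1, so the Chinese Remainder Theorem guarantees exactly one residue class mod 2139 satisfying both.
Write x = 24 + 31t and require 24 + 31t ≡ 50 (mod 69), i.e. 31t ≡ 26 (mod 69).
Invert 31 mod 69 by the Euclidean algorithm: 69 = 2·31 + 7, 31 = 4·7 + 3, 7 = 2·3 + 1, 3 = 3·1 + 0; back-substituting, 1 = 7 − 2·3 = 7 − 2·(31 − 4·7) = −2·31 + 9·7 = −2·31 + 9·(69 − 2·31) = 9·69 − 20·31. Hence 31·(-20) ≡ 1, so 31⁻¹ ≡ -20 ≡ 49 (mod 69).
Therefore t ≡ 49·26 = 1274 ≡ 32 (mod 69).
With t = 32: x = 24 + 31·32 = 1016.
Check: 1016 mod 31 = 24, 1016 mod 69 = 50. ✓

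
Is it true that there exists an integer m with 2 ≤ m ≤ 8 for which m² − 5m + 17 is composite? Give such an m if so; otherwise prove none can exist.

The values for m = 2, 3, …, 8 are 11, 11, 13, 17, 23, 31, 41, and each of these is prime.
So no value in the range makes the expression composite.

There is no such integer m in that range.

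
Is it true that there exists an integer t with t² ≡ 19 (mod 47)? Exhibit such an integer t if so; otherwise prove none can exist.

47 is prime, so by Euler's criterion 19 is a square mod 47 iff 19^((47−1)/2) = 19^23 ≡ 1 (mod 47).
Repeated squaring mod 47: 19^2 = 361 ≡ 32; 19^4 ≡ 32² = 1024 ≡ 37; 19^8 ≡ 37² = 1369 ≡ 6; 19^16 ≡ 6² = 36 ≡ 36.
Since 23 = 16 + 4 + 2 + 1, 19^23 ≡ 36 · 37 · 32 · 19; multiplying out mod 47: 36·37 = 1332 ≡ 16, then 16·32 = 512 ≡ 42, then 42·19 = 798 ≡ 46. Thus 19^23 ≡ 46 ≡ −1 (mod 47).
By Euler's criterion 19 is a quadratic non-residue mod 47: no t satisfies t² ≡ 19 (mod 47).

There is no such integer.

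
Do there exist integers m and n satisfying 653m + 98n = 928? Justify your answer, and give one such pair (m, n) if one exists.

Since gcd(653, 98) = 1, every integer is an integer combination of 653 and 98.
Euclidean algorithm: 653 = 6·98 + 65, 98 = 1·65 + 33, 65 = 1·33 + 32, 33 = 1·32 + 1, 32 = 32·1 + 0.
Working back up the chain: 1 = 33 − 1·32 = 33 − (65 − 1·33) = −65 + 2·33 = −65 + 2·(98 − 1·65) = 2·98 − 3·65 = 2·98 − 3·(653 − 6·98) = −3·653 + 20·98. So 653·(-3) + 98·20 = 1.
Times 928: 653·(-2784) + 98·18560 = 928, so (-2784, 18560) solves it.
Shifting by a multiple of (98, −653) keeps it a solution: m = -2784 + 29·98 = 58, n = 18560 − 29·653 = -377.
Check: 653·58 + 98·(-377) = 37874 − 36946 = 928. ✓

m = 58, n = -377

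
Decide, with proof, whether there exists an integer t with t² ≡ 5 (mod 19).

Take t = 10. Then 10² = 100 = 5·19 + 5, so 10² ≡ 5 (mod 19).

t = 10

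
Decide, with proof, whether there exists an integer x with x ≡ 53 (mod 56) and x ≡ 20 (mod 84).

gcd(56, 84) = 28. If x ≡ 53 (mod 56) and x ≡ 20 (mod 84), then x ≡ 53 (mod 28) and x ≡ 20 (mod 28).
These are incompatible: 53 − 20 = 33 is not divisible by 28.
Therefore no such x exists.

No, no such integer exists.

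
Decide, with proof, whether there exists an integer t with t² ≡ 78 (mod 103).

103 is prime, so by Euler's criterion 78 is a square mod 103 iff 78^((103−1)/2) = 78^51 ≡ 1 (mod 103).
Squaring successively (mod 103): 78^2 = 6084 ≡ 7; 78^4 ≡ 7² = 49 ≡ 49; 78^8 ≡ 49² = 2401 ≡ 32; 78^16 ≡ 32² = 1024 ≡ 97; 78^32 ≡ 97² = 9409 ≡ 36.
Since 51 = 32 + 16 + 2 + 1, 78^51 ≡ 36 · 97 · 7 · 78; multiplying out mod 103: 36·97 = 3492 ≡ 93, then 93·7 = 651 ≡ 33, then 33·78 = 2574 ≡ 102. Thus 78^51 ≡ 102 ≡ −1 (mod 103).
By Euler's criterion 78 is a quadratic non-residue mod 103: no t satisfies t² ≡ 78 (mod 103).

No, no such integer exists.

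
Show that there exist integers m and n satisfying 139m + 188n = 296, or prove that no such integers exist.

139 and 188 are coprime, so 139m + 188n ranges over all of ℤ.
Run the Euclidean algorithm on 188 and 139: 188 = 1·139 + 49, 139 = 2·49 + 41, 49 = 1·41 + 8, 41 = 5·8 + 1, 8 = 8·1 + 0.
Back-substituting, 1 = 41 − 5·8 = 41 − 5·(49 − 1·41) = −5·49 + 6·41 = −5·49 + 6·(139 − 2·49) = 6·139 − 17·49 = 6·139 − 17·(188 − 1·139) = −17·188 + 23·139; that is, 139·23 + 188·(-17) = 1.
Scaling by 296 gives the particular solution (m, n) = (6808, -5032).
The general solution is m = 6808 + 188k, n = -5032 − 139k; taking k = -36 gives the smaller pair m = 40, n = -28.
Check: 139·40 + 188·(-28) = 5560 − 5264 = 296. ✓

m = 40, n = -28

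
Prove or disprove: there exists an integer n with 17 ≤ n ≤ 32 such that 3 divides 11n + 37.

At n = 19 we get 11·19 + 37 = 246, and 246 = 3·82.

n = 19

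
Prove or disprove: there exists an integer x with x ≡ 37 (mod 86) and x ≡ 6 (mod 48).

No such integer exists.

Reduce both congruences modulo 2, which divides 86 and 48: they say x ≡ 37 (mod 2) and x ≡ 6 (mod 2).
However 37 ≡ 1 and 6 ≡ 0 (mod 2), and 1 ≠ 0.
Hence the system has no solution.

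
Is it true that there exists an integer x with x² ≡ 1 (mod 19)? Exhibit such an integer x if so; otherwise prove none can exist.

x = 1

Take x = 1. Then 1² = 1, and since 0 ≤ 1 < 19 this is already reduced: 1² ≡ 1 (mod 19).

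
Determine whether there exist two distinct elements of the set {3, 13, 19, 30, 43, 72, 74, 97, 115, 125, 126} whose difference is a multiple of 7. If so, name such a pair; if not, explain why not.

Reduce each element mod 7: 3↦3, 13↦6, 19↦5, 30↦2, 43↦1, 72↦2, 74↦4, 97↦6, 115↦3, 125↦6, 126↦0. The residue 3 repeats (at 3 and 115), and 115 − 3 = 112 = 16·7.

Yes: 3 and 115.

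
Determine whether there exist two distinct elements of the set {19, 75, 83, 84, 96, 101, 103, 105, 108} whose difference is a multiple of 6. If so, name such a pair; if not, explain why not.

Yes: 19 and 103.

Both 19 and 103 leave remainder 1 on division by 6; their difference 84 = 14·6 is a multiple of 6.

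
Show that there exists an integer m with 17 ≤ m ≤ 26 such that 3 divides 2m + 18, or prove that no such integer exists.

m = 18

Try m = 18: 2·18 + 18 = 54 = 18·3, which is divisible by 3.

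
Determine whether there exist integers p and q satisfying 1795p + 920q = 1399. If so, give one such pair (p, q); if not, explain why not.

Any value of 1795p + 920q is a multiple of gcd(1795, 920) = 5.
But 1399 is not a multiple of 5 (it leaves remainder 4).
So the equation is unsolvable over ℤ.

No such integers exist.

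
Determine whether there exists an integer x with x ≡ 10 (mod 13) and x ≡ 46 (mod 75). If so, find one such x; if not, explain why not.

The moduli 13 and 75 are coprime, so by the Chinese Remainder Theorem a unique solution modulo 975 exists.
Write x = 10 + 13t and require 10 + 13t ≡ 46 (mod 75), i.e. 13t ≡ 36 (mod 75).
To invert 13 modulo 75: 75 = 5·13 + 10, 13 = 1·10 + 3, 10 = 3·3 + 1, 3 = 3·1 + 0, and unwinding, 1 = 10 − 3·3 = 10 − 3·(13 − 1·10) = −3·13 + 4·10 = −3·13 + 4·(75 − 5·13) = 4·75 − 23·13. Thus 13⁻¹ ≡ -23 ≡ 52 (mod 75).
Therefore t ≡ 52·36 = 1872 ≡ 72 (mod 75).
Taking t = 72 gives x = 10 + 13·72 = 946.
Indeed 946 ≡ 10 (mod 13) and 946 ≡ 46 (mod 75).

x = 946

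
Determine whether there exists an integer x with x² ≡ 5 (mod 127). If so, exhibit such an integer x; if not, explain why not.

No, no such integer exists.

Apply Euler's criterion with the prime 127: 5 is a quadratic residue iff 5^63 ≡ 1 (mod 127), and a non-residue iff it is ≡ −1.
Repeated squaring mod 127: 5^2 = 25 ≡ 25; 5^4 ≡ 25² = 625 ≡ 117; 5^8 ≡ 117² = 13689 ≡ 100; 5^16 ≡ 100² = 10000 ≡ 94; 5^32 ≡ 94² = 8836 ≡ 73.
Since 63 = 32 + 16 + 8 + 4 + 2 + 1, 5^63 ≡ 73 · 94 · 100 · 117 · 25 · 5; multiplying out mod 127: 73·94 = 6862 ≡ 4, then 4·100 = 400 ≡ 19, then 19·117 = 2223 ≡ 64, then 64·25 = 1600 ≡ 76, then 76·5 = 380 ≡ 126. Thus 5^63 ≡ 126 ≡ −1 (mod 127).
The value −1 means 5 is a non-residue modulo 127, so x² ≡ 5 (mod 127) is impossible.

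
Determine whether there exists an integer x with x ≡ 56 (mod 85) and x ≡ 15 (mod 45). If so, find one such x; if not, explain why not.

No such integer exists.

Reduce both congruences modulo 5, which divides 85 and 45: they say x ≡ 56 (mod 5) and x ≡ 15 (mod 5).
But 56 mod 5 = 1 while 15 mod 5 = 0, a contradiction.
Therefore no such x exists.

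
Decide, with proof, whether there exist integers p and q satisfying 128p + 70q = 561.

There are no such integers.

gcd(128, 70) = 2, so every integer of the form 128p + 70q is a multiple of 2.
But 561 is not a multiple of 2 (it leaves remainder 1).
Therefore 128p + 70q = 561 has no solution in integers.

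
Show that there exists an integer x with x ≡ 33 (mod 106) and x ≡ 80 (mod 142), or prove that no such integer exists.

gcd(106, 142) = 2. If x ≡ 33 (mod 106) and x ≡ 80 (mod 142), then x ≡ 33 (mod 2) and x ≡ 80 (mod 2).
However 33 ≡ 1 and 80 ≡ 0 (mod 2), and 1 ≠ 0.
Hence the system has no solution.

No such integer exists.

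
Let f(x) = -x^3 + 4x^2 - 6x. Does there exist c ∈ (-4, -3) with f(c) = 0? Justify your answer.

No.

Evaluate at the endpoints: f(-4) = 152, f(-3) = 81 — same sign (positive).
f'(x) = -3x^2 + 8x - 6 has discriminant 8² − 4·(-3)·(-6) = -8 < 0, so f' has no real roots and is negative for every real x.
Hence f is strictly decreasing on ℝ, and in particular on [-4, -3]. A strictly monotone function with same-sign endpoint values stays positive on the whole interval, so f has no zero in (-4, -3).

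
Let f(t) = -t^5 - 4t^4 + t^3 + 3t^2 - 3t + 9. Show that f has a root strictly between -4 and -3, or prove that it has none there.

f(-4) = 5 and f(-3) = -63, which have opposite signs.
Since f is a polynomial it is continuous on [-4, -3].
By the Intermediate Value Theorem, f takes the value 0 somewhere in the open interval.

Yes, f has a root in the interval.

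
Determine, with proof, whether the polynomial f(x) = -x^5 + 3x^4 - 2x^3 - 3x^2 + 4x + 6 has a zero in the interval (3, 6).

No such root exists.

f(3) = -63 and f(6) = -4398, both negative, so a sign-change argument is unavailable; we show f keeps this sign on the whole interval.
Substitute x = 3 + u, where 0 < u < 3 on the interval. Expanding, f(3 + u) = -u^5 - 12u^4 - 56u^3 - 129u^2 - 149u - 63.
The nonzero coefficients here are all negative, so for u > 0 every term is negative (or zero), and the constant term -63 is strictly negative.
So f is strictly negative on (3, 6); no root exists in the interval.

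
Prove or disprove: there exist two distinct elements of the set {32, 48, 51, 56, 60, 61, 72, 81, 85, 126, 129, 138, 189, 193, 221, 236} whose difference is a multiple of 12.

Reduce each element mod 12: 32↦8, 48↦0, 51↦3, 56↦8, 60↦0, 61↦1, 72↦0, 81↦9, 85↦1, 126↦6, 129↦9, 138↦6, 189↦9, 193↦1, 221↦5, 236↦8. The residue 8 repeats (at 32 and 56), and 56 − 32 = 24 = 2·12.

Yes: 32 and 56.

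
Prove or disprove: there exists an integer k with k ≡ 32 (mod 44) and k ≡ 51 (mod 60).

There is no such integer.

Both moduli are multiples of 4 = gcd(44, 60), so any solution would satisfy k ≡ 32 and k ≡ 51 modulo 4 simultaneously.
But 32 mod 4 = 0 while 51 mod 4 = 3, a contradiction.
So no integer satisfies both congruences.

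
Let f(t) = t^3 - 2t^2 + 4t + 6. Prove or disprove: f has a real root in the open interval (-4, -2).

No such root exists.

f(-4) = -106 and f(-2) = -18, both negative.
f'(t) = 3t^2 - 4t + 4 has discriminant (-4)² − 4·3·4 = -32 < 0, so f' has no real roots and is positive for every real t.
Hence f is strictly increasing on ℝ, and in particular on [-4, -2]. A strictly monotone function with same-sign endpoint values stays negative on the whole interval, so f has no zero in (-4, -2).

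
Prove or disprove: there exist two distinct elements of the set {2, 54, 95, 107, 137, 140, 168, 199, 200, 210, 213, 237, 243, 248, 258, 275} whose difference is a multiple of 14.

The pair (95, 137) works.

Both 95 and 137 leave remainder 11 on division by 14; their difference 42 = 3·14 is a multiple of 14.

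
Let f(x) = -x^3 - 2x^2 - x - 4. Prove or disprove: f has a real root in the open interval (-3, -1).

Yes, f has a root in the interval.

f(-3) = 8 and f(-1) = -4, which have opposite signs.
As a polynomial, f is continuous on every closed interval.
By the Intermediate Value Theorem, f takes the value 0 somewhere in the open interval.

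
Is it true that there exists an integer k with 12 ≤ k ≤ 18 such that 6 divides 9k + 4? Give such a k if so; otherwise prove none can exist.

No such integer k in that range exists.

For k = 12, 13, …, 18 the values of 9k + 4 modulo 6 are 4, 1, 4, 1, 4, 1, 4 respectively.
The residue 0 does not occur, so no k in [12, 18] makes 9k + 4 a multiple of 6.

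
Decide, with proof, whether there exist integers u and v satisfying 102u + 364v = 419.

Any value of 102u + 364v is a multiple of gcd(102, 364) = 2.
However 419 leaves remainder 1 on division by 2.
So the equation is unsolvable over ℤ.

No such integers exist.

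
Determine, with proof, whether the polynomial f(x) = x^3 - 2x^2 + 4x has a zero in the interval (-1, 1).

Such a root exists.

f(-1) = -7 and f(1) = 3, which have opposite signs.
Since f is a polynomial it is continuous on [-1, 1].
By the Intermediate Value Theorem f must vanish at some point of (-1, 1).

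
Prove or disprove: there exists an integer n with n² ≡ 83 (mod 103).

Take n = 86. Then 86² = 7396 = 71·103 + 83, so 86² ≡ 83 (mod 103).

n = 86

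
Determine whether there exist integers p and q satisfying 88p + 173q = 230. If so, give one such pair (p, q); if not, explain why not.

p = 38, q = -18

88 and 173 are coprime, so 88p + 173q ranges over all of ℤ.
Run the Euclidean algorithm on 173 and 88: 173 = 1·88 + 85, 88 = 1·85 + 3, 85 = 28·3 + 1, 3 = 3·1 + 0.
Back-substituting, 1 = 85 − 28·3 = 85 − 28·(88 − 1·85) = −28·88 + 29·85 = −28·88 + 29·(173 − 1·88) = 29·173 − 57·88; that is, 88·(-57) + 173·29 = 1.
Times 230: 88·(-13110) + 173·6670 = 230, so (-13110, 6670) solves it.
Shifting by a multiple of (173, −88) keeps it a solution: p = -13110 + 76·173 = 38, q = 6670 − 76·88 = -18.
Check: 88·38 + 173·(-18) = 3344 − 3114 = 230. ✓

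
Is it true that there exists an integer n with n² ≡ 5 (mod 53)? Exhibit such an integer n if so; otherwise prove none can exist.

No such integer exists.

53 is prime, so by Euler's criterion 5 is a square mod 53 iff 5^((53−1)/2) = 5^26 ≡ 1 (mod 53).
Squaring successively (mod 53): 5^2 = 25 ≡ 25; 5^4 ≡ 25² = 625 ≡ 42; 5^8 ≡ 42² = 1764 ≡ 15; 5^16 ≡ 15² = 225 ≡ 13.
Since 26 = 16 + 8 + 2, 5^26 ≡ 13 · 15 · 25; multiplying out mod 53: 13·15 = 195 ≡ 36, then 36·25 = 900 ≡ 52. Thus 5^26 ≡ 52 ≡ −1 (mod 53).
By Euler's criterion 5 is a quadratic non-residue mod 53: no n satisfies n² ≡ 5 (mod 53).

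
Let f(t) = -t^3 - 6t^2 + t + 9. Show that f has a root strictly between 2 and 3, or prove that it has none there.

No.

The endpoint values f(2) = -21 and f(3) = -69 are both negative. Claim: f(t) < 0 for every t in (2, 3).
Shift to the endpoint 2: with t = 2 + u (0 < u < 1), one computes f(2 + u) = -u^3 - 12u^2 - 35u - 21.
The nonzero coefficients here are all negative, so for u > 0 every term is negative (or zero), and the constant term -21 is strictly negative.
Therefore f(t) < 0 throughout (2, 3), and f has no zero there.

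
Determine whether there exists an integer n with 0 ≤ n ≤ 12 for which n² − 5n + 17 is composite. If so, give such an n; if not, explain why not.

No, no such integer n in that range exists.

The values for n = 0, 1, …, 12 are 17, 13, 11, 11, 13, 17, 23, 31, 41, 53, 67, 83, 101, and each of these is prime.
So no value in the range makes the expression composite.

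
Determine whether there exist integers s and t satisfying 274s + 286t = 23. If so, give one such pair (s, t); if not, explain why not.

gcd(274, 286) = 2, so every integer of the form 274s + 286t is a multiple of 2.
But 23 = 2·11 + 1, so 2 ∤ 23.
Therefore 274s + 286t = 23 has no solution in integers.

No, no such integers exist.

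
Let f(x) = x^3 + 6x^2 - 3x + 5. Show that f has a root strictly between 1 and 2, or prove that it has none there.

No such root exists.

The endpoint values f(1) = 9 and f(2) = 31 are both positive. Claim: f(x) > 0 for every x in (1, 2).
Shift to the endpoint 1: with x = 1 + u (0 < u < 1), one computes f(1 + u) = u^3 + 9u^2 + 12u + 9.
All 4 nonzero coefficients of this polynomial in u are positive; hence for u > 0 the value is a sum of positive terms (the constant 9 among them).
So f is strictly positive on (1, 2); no root exists in the interval.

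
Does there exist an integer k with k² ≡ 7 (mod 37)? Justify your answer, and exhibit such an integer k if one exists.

Take k = 9. Then 9² = 81 = 2·37 + 7, so 9² ≡ 7 (mod 37).

k = 9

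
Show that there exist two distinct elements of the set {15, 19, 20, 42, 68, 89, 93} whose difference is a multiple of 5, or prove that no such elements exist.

Yes: 15 and 20.

Reduce each element mod 5: 15↦0, 19↦4, 20↦0, 42↦2, 68↦3, 89↦4, 93↦3. The residue 0 repeats (at 15 and 20), and 20 − 15 = 5 = 1·5.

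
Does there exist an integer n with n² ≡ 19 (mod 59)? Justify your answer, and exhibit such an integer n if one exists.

n = 14

Take n = 14. Then 14² = 196 = 3·59 + 19, so 14² ≡ 19 (mod 59).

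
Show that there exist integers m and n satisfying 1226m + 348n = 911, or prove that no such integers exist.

No, no such integers exist.

Both 1226 and 348 are divisible by gcd(1226, 348) = 2, hence so is any combination 1226m + 348n.
But 911 is not a multiple of 2 (it leaves remainder 1).
So the equation is unsolvable over ℤ.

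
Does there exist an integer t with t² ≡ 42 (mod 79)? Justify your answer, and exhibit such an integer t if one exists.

Take t = 68. Then 68² = 4624 = 58·79 + 42, so 68² ≡ 42 (mod 79).

t = 68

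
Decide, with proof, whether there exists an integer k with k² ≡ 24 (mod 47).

k = 20 works: 20² = 400, and 400 − 24 = 376 = 8·47.

k = 20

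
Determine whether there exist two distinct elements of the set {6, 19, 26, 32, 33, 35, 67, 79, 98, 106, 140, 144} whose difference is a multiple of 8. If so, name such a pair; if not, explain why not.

Reduce each element mod 8: 6↦6, 19↦3, 26↦2, 32↦0, 33↦1, 35↦3, 67↦3, 79↦7, 98↦2, 106↦2, 140↦4, 144↦0. The residue 3 repeats (at 19 and 35), and 35 − 19 = 16 = 2·8.

The pair (19, 35) works.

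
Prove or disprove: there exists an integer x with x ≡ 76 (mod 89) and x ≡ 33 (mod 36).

gcd(89, 36) = 1, so the Chinese Remainder Theorem guarantees exactly one residue class mod 3204 satisfying both.
Write x = 76 + 89t and require 76 + 89t ≡ 33 (mod 36), i.e. 89t ≡ 29 (mod 36).
89 ≡ 17 (mod 36), so this reads 17t ≡ 29 (mod 36). Since 17·17 = 289 = 8·36 + 1, the inverse of 17 mod 36 is 17.
Therefore t ≡ 17·29 = 493 ≡ 25 (mod 36).
Taking t = 25 gives x = 76 + 89·25 = 2301.
Check: 2301 mod 89 = 76, 2301 mod 36 = 33. ✓

x = 2301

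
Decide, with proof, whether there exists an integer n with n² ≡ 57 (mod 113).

n = 82

n = 82 works: 82² = 6724, and 6724 − 57 = 6667 = 59·113.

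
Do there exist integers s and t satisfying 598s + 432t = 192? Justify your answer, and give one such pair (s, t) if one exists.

s = 48, t = -66

gcd(598, 432) = 2, and 2 divides 192, so integer solutions exist.
Dividing through by 2 reduces the equation to 299s + 216t = 96.
Dividing repeatedly: 299 = 1·216 + 83, 216 = 2·83 + 50, 83 = 1·50 + 33, 50 = 1·33 + 17, 33 = 1·17 + 16, 17 = 1·16 + 1, 16 = 16·1 + 0.
Unwinding: 1 = 17 − 1·16 = 17 − (33 − 1·17) = −33 + 2·17 = −33 + 2·(50 − 1·33) = 2·50 − 3·33 = 2·50 − 3·(83 − 1·50) = −3·83 + 5·50 = −3·83 + 5·(216 − 2·83) = 5·216 − 13·83 = 5·216 − 13·(299 − 1·216) = −13·299 + 18·216, i.e. 299·(-13) + 216·18 = 1.
Scaling by 96 gives the particular solution (s, t) = (-1248, 1728).
Shifting by a multiple of (216, −299) keeps it a solution: s = -1248 + 6·216 = 48, t = 1728 − 6·299 = -66.
Indeed 598·48 + 432·(-66) = 28704 − 28512 = 192.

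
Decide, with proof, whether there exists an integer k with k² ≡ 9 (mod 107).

k = 104 works: 104² = 10816, and 10816 − 9 = 10807 = 101·107.

k = 104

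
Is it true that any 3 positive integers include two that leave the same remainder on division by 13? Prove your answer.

No; for instance {15, 16, 17} is a counterexample.

Take the 3 consecutive integers 15, 16, 17: their residues mod 13 are all distinct because 3 ≤ 13.
Hence this collection has no pair with equal remainders mod 13, disproving the claim.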